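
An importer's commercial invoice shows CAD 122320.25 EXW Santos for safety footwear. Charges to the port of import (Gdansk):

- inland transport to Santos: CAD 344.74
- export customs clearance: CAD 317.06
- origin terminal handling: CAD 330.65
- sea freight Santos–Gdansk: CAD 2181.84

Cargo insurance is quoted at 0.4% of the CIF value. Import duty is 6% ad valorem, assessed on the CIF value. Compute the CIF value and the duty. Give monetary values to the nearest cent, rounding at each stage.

CIF value: CAD 125998.53; import duty: CAD 7559.91

Let C be the CIF value. C = EXW price + pre-shipment costs + freight + 0.4% × C
C − 0.4% × C = 122320.25 + 344.74 + 317.06 + 330.65 + 2181.84
0.996 × C = 125494.54
C = 125494.54 / 0.996 = 125998.53
Insurance premium = 0.4% × 125998.53 = 503.99
Import duty = 125998.53 × 6% = 7559.91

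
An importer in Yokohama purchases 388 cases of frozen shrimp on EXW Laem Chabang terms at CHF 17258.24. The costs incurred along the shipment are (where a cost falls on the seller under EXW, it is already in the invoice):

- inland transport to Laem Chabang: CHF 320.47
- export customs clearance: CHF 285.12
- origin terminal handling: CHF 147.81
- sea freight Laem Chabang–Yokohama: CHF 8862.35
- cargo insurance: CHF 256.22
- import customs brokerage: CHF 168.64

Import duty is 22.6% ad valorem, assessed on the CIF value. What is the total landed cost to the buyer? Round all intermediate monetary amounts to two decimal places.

EXW: the seller makes goods available at their premises; the buyer bears all onward costs.
CIF value = EXW price + inland to port + export clearance + origin terminal + freight + insurance = 17258.24 + 320.47 + 285.12 + 147.81 + 8862.35 + 256.22 = 27130.21
Import duty = 27130.21 × 22.6% = 6131.43
Buyer bears: inland to port 320.47 + export clearance 285.12 + origin terminal 147.81 + freight 8862.35 + insurance 256.22 + brokerage 168.64 + duty 6131.43 = 16172.04
Landed cost = invoice 17258.24 + 16172.04 = 33430.28

Total landed cost: CHF 33430.28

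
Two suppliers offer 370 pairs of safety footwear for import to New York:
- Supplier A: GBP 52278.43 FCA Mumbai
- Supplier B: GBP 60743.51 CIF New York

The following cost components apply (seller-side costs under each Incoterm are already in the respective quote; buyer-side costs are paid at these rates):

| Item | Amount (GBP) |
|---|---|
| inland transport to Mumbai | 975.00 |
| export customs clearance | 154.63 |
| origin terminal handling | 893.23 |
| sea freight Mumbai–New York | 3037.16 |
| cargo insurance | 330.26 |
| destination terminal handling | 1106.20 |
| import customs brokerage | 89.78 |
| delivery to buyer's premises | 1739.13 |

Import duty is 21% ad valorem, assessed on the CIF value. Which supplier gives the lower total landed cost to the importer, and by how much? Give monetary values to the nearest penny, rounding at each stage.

Supplier A (FCA):
CIF value = FCA price + origin terminal + freight + insurance = 52278.43 + 893.23 + 3037.16 + 330.26 = 56539.08
Import duty = 56539.08 × 21% = 11873.21
Buyer bears (A): 893.23 + 3037.16 + 330.26 + 1106.20 + 89.78 + 1739.13 = 7195.76
Landed cost (A) = invoice 52278.43 + 7195.76 + duty 11873.21 = 71347.40
Supplier B (CIF):
The CIF price already equals the CIF value: 60743.51
Import duty = 60743.51 × 21% = 12756.14
Buyer bears (B): 1106.20 + 89.78 + 1739.13 = 2935.11
Landed cost (B) = invoice 60743.51 + 2935.11 + duty 12756.14 = 76434.76
Difference = |71347.40 − 76434.76| = 5087.36

Supplier A is cheaper by GBP 5087.36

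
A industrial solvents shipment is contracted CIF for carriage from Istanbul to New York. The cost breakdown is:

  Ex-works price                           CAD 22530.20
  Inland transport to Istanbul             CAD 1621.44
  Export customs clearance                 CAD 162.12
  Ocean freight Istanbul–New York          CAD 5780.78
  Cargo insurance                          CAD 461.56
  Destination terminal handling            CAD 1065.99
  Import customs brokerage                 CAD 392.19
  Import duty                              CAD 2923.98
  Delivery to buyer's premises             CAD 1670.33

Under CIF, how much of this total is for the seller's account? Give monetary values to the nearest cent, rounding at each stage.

Seller's account: CAD 30556.10

CIF: the seller pays costs through ocean freight and marine insurance to the destination port.
Seller's account: goods 22530.20 + inland to port 1621.44 + export clearance 162.12 + freight 5780.78 + insurance 461.56 = 30556.10
Buyer's account: destination terminal 1065.99 + brokerage 392.19 + duty 2923.98 + delivery 1670.33 = 6052.49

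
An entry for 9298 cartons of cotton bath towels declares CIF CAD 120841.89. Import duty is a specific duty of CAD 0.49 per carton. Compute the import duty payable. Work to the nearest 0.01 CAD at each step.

Import duty = 9298 × 0.49 = 4556.02

Import duty: CAD 4556.02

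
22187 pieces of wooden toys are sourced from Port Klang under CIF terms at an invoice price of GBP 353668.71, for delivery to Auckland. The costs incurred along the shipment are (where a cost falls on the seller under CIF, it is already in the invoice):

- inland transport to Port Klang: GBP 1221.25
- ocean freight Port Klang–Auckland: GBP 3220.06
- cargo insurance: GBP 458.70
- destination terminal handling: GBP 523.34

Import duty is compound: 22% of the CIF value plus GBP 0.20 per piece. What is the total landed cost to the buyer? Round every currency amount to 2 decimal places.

Total landed cost: GBP 436436.57

CIF: the seller pays costs through ocean freight and marine insurance to the destination port.
Already in the invoice (seller's account under CIF): inland to port, freight, insurance — exclude.
The CIF price already equals the CIF value: 353668.71
Ad valorem component: 353668.71 × 22% = 77807.12
Specific component: 22187 × 0.20 = 4437.40
Import duty = 77807.12 + 4437.40 = 82244.52
Buyer bears: destination terminal 523.34 + duty 82244.52 = 82767.86
Landed cost = invoice 353668.71 + 82767.86 = 436436.57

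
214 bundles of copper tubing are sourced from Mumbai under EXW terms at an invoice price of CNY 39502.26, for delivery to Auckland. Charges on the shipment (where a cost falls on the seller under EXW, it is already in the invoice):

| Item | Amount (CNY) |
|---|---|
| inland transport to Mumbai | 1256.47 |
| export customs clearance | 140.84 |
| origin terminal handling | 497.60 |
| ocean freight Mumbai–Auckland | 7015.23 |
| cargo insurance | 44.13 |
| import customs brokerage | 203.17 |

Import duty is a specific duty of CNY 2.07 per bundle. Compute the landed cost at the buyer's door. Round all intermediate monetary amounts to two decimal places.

EXW: the seller makes goods available at their premises; the buyer bears all onward costs.
CIF value = EXW price + inland to port + export clearance + origin terminal + freight + insurance = 39502.26 + 1256.47 + 140.84 + 497.60 + 7015.23 + 44.13 = 48456.53
Import duty = 214 × 2.07 = 442.98
Buyer bears: inland to port 1256.47 + export clearance 140.84 + origin terminal 497.60 + freight 7015.23 + insurance 44.13 + brokerage 203.17 + duty 442.98 = 9600.42
Landed cost = invoice 39502.26 + 9600.42 = 49102.68

Total landed cost: CNY 49102.68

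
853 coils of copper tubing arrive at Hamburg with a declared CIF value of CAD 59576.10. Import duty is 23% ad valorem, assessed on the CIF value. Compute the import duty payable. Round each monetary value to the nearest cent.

Import duty: CAD 13702.50

Import duty = 59576.10 × 23% = 13702.50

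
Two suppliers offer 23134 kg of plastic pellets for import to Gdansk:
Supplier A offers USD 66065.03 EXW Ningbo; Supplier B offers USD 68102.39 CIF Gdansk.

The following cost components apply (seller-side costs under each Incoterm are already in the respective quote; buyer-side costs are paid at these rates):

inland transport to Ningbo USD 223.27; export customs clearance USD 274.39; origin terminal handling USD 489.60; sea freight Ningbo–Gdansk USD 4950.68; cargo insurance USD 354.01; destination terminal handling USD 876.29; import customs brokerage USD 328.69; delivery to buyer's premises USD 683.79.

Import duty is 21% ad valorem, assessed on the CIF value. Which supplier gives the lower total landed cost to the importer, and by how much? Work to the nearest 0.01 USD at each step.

Supplier B is cheaper by USD 5148.06

Supplier A (EXW):
CIF value = EXW price + inland to port + export clearance + origin terminal + freight + insurance = 66065.03 + 223.27 + 274.39 + 489.60 + 4950.68 + 354.01 = 72356.98
Import duty = 72356.98 × 21% = 15194.97
Buyer bears (A): 223.27 + 274.39 + 489.60 + 4950.68 + 354.01 + 876.29 + 328.69 + 683.79 = 8180.72
Landed cost (A) = invoice 66065.03 + 8180.72 + duty 15194.97 = 89440.72
Supplier B (CIF):
The CIF price already equals the CIF value: 68102.39
Import duty = 68102.39 × 21% = 14301.50
Buyer bears (B): 876.29 + 328.69 + 683.79 = 1888.77
Landed cost (B) = invoice 68102.39 + 1888.77 + duty 14301.50 = 84292.66
Difference = |89440.72 − 84292.66| = 5148.06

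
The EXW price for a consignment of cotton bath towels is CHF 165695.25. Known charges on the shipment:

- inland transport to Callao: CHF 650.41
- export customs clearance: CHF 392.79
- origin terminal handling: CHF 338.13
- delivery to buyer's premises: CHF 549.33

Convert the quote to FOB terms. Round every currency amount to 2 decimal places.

FOB price: CHF 167076.58

Not relevant to the conversion: delivery — on the buyer under both terms; not part of either seller's price.
From EXW to FOB, the seller additionally bears: inland to port, export clearance, origin terminal.
FOB price = 165695.25 + 650.41 + 392.79 + 338.13 = 167076.58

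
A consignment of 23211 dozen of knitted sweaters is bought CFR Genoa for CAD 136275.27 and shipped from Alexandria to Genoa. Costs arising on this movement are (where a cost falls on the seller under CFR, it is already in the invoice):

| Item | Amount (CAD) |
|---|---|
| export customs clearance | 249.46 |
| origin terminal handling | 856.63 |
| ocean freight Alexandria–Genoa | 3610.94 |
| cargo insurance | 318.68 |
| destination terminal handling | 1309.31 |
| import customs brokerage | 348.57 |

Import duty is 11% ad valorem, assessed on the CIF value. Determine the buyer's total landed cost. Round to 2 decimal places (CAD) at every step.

Total landed cost: CAD 153277.16

CFR: the seller pays costs through ocean freight to the destination port, but not insurance.
Already in the invoice (seller's account under CFR): export clearance, origin terminal, freight — exclude.
CIF value = CFR price + insurance = 136275.27 + 318.68 = 136593.95
Import duty = 136593.95 × 11% = 15025.33
Buyer bears: insurance 318.68 + destination terminal 1309.31 + brokerage 348.57 + duty 15025.33 = 17001.89
Landed cost = invoice 136275.27 + 17001.89 = 153277.16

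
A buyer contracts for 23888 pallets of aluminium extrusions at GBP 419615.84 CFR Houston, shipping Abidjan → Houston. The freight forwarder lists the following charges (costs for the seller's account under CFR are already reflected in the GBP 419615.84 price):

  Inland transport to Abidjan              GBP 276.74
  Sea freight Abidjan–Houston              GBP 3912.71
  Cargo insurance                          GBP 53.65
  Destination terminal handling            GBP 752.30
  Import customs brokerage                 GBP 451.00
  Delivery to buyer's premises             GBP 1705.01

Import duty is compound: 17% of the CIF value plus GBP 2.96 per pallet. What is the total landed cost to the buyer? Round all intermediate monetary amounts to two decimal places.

Total landed cost: GBP 564630.09

CFR: the seller pays costs through ocean freight to the destination port, but not insurance.
Already in the invoice (seller's account under CFR): inland to port, freight — exclude.
CIF value = CFR price + insurance = 419615.84 + 53.65 = 419669.49
Ad valorem component: 419669.49 × 17% = 71343.81
Specific component: 23888 × 2.96 = 70708.48
Import duty = 71343.81 + 70708.48 = 142052.29
Buyer bears: insurance 53.65 + destination terminal 752.30 + brokerage 451.00 + delivery 1705.01 + duty 142052.29 = 145014.25
Landed cost = invoice 419615.84 + 145014.25 = 564630.09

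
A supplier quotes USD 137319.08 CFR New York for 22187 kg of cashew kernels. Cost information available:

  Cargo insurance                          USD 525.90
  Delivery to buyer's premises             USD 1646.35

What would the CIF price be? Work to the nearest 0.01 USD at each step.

CIF price: USD 137844.98

Not relevant to the conversion: delivery — on the buyer under both terms; not part of either seller's price.
From CFR to CIF, the seller additionally bears: insurance.
CIF price = 137319.08 + 525.90 = 137844.98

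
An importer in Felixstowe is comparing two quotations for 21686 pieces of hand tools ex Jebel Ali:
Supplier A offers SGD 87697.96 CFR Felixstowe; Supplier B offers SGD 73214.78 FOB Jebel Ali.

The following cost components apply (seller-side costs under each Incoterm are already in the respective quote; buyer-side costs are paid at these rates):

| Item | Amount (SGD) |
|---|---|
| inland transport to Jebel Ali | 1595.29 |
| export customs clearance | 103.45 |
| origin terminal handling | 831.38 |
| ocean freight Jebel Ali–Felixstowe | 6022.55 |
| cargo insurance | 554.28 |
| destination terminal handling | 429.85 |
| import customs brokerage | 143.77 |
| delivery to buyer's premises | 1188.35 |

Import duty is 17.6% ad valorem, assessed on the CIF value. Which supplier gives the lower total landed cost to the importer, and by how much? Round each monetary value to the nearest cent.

Supplier B is cheaper by SGD 9949.70

Supplier A (CFR):
CIF value = CFR price + insurance = 87697.96 + 554.28 = 88252.24
Import duty = 88252.24 × 17.6% = 15532.39
Buyer bears (A): 554.28 + 429.85 + 143.77 + 1188.35 = 2316.25
Landed cost (A) = invoice 87697.96 + 2316.25 + duty 15532.39 = 105546.60
Supplier B (FOB):
CIF value = FOB price + freight + insurance = 73214.78 + 6022.55 + 554.28 = 79791.61
Import duty = 79791.61 × 17.6% = 14043.32
Buyer bears (B): 6022.55 + 554.28 + 429.85 + 143.77 + 1188.35 = 8338.80
Landed cost (B) = invoice 73214.78 + 8338.80 + duty 14043.32 = 95596.90
Difference = |105546.60 − 95596.90| = 9949.70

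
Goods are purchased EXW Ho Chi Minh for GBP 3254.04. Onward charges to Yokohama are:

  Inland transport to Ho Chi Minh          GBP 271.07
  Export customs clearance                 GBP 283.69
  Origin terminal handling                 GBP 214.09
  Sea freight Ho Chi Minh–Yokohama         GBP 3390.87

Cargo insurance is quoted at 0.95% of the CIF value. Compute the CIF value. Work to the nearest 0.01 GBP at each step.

Let C be the CIF value. C = EXW price + pre-shipment costs + freight + 0.95% × C
C − 0.95% × C = 3254.04 + 271.07 + 283.69 + 214.09 + 3390.87
0.9905 × C = 7413.76
C = 7413.76 / 0.9905 = 7484.87
Insurance premium = 0.95% × 7484.87 = 71.11

CIF value: GBP 7484.87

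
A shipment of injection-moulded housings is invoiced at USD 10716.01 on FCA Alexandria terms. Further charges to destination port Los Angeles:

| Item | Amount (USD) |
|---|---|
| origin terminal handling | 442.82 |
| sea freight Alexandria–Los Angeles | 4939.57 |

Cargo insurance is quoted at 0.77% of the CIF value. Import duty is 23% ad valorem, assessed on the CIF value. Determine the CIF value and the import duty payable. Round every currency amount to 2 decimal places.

CIF value: USD 16223.32; import duty: USD 3731.36

Let C be the CIF value. C = FCA price + pre-shipment costs + freight + 0.77% × C
C − 0.77% × C = 10716.01 + 442.82 + 4939.57
0.9923 × C = 16098.40
C = 16098.40 / 0.9923 = 16223.32
Insurance premium = 0.77% × 16223.32 = 124.92
Import duty = 16223.32 × 23% = 3731.36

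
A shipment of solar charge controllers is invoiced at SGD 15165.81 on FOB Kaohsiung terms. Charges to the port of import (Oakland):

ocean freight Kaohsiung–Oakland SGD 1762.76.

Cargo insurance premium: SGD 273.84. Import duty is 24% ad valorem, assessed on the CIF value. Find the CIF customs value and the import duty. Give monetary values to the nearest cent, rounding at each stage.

CIF value: SGD 17202.41; import duty: SGD 4128.58

CIF = FOB price + freight + insurance
CIF = 15165.81 + 1762.76 + 273.84 = 17202.41
Import duty = 17202.41 × 24% = 4128.58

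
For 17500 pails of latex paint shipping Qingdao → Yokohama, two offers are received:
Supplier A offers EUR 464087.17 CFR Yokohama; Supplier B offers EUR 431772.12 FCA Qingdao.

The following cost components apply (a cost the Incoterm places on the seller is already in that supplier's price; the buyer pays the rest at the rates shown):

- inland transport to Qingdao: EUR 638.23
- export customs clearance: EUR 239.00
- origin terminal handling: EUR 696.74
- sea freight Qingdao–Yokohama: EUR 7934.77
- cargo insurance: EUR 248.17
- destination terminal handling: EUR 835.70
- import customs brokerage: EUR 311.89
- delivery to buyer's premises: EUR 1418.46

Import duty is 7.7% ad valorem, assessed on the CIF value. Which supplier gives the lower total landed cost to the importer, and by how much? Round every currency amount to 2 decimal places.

Supplier B is cheaper by EUR 25507.17

Supplier A (CFR):
CIF value = CFR price + insurance = 464087.17 + 248.17 = 464335.34
Import duty = 464335.34 × 7.7% = 35753.82
Buyer bears (A): 248.17 + 835.70 + 311.89 + 1418.46 = 2814.22
Landed cost (A) = invoice 464087.17 + 2814.22 + duty 35753.82 = 502655.21
Supplier B (FCA):
CIF value = FCA price + origin terminal + freight + insurance = 431772.12 + 696.74 + 7934.77 + 248.17 = 440651.80
Import duty = 440651.80 × 7.7% = 33930.19
Buyer bears (B): 696.74 + 7934.77 + 248.17 + 835.70 + 311.89 + 1418.46 = 11445.73
Landed cost (B) = invoice 431772.12 + 11445.73 + duty 33930.19 = 477148.04
Difference = |502655.21 − 477148.04| = 25507.17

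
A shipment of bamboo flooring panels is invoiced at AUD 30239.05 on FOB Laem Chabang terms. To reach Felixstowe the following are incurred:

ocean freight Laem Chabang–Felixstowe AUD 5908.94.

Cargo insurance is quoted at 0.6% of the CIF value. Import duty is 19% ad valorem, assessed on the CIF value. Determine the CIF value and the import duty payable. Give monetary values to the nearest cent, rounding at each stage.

CIF value: AUD 36366.19; import duty: AUD 6909.58

Let C be the CIF value. C = FOB price + freight + 0.6% × C
C − 0.6% × C = 30239.05 + 5908.94
0.994 × C = 36147.99
C = 36147.99 / 0.994 = 36366.19
Insurance premium = 0.6% × 36366.19 = 218.20
Import duty = 36366.19 × 19% = 6909.58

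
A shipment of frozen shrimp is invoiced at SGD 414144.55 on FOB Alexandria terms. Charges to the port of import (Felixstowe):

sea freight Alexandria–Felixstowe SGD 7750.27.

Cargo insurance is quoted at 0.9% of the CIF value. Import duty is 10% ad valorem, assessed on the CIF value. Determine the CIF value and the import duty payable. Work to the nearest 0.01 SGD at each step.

Let C be the CIF value. C = FOB price + freight + 0.9% × C
C − 0.9% × C = 414144.55 + 7750.27
0.991 × C = 421894.82
C = 421894.82 / 0.991 = 425726.36
Insurance premium = 0.9% × 425726.36 = 3831.54
Import duty = 425726.36 × 10% = 42572.64

CIF value: SGD 425726.36; import duty: SGD 42572.64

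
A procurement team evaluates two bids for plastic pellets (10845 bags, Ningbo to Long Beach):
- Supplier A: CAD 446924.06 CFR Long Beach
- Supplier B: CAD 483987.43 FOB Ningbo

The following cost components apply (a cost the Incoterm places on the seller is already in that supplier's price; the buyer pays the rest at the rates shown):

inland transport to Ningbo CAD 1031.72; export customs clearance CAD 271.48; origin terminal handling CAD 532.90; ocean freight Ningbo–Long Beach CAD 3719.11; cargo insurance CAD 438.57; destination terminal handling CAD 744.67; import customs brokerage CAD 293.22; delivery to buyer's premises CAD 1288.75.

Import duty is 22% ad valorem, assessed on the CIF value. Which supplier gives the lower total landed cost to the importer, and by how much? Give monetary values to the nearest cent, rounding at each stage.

Supplier A (CFR):
CIF value = CFR price + insurance = 446924.06 + 438.57 = 447362.63
Import duty = 447362.63 × 22% = 98419.78
Buyer bears (A): 438.57 + 744.67 + 293.22 + 1288.75 = 2765.21
Landed cost (A) = invoice 446924.06 + 2765.21 + duty 98419.78 = 548109.05
Supplier B (FOB):
CIF value = FOB price + freight + insurance = 483987.43 + 3719.11 + 438.57 = 488145.11
Import duty = 488145.11 × 22% = 107391.92
Buyer bears (B): 3719.11 + 438.57 + 744.67 + 293.22 + 1288.75 = 6484.32
Landed cost (B) = invoice 483987.43 + 6484.32 + duty 107391.92 = 597863.67
Difference = |548109.05 − 597863.67| = 49754.62

Supplier A is cheaper by CAD 49754.62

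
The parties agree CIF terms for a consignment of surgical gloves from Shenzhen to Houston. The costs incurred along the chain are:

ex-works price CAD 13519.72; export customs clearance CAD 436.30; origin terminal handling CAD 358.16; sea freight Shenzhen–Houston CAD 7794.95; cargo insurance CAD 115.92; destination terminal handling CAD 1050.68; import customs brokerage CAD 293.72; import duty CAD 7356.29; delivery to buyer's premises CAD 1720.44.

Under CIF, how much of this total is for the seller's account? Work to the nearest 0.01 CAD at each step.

CIF: the seller pays costs through ocean freight and marine insurance to the destination port.
Seller's account: goods 13519.72 + export clearance 436.30 + origin terminal 358.16 + freight 7794.95 + insurance 115.92 = 22225.05
Buyer's account: destination terminal 1050.68 + brokerage 293.72 + duty 7356.29 + delivery 1720.44 = 10421.13

Seller's account: CAD 22225.05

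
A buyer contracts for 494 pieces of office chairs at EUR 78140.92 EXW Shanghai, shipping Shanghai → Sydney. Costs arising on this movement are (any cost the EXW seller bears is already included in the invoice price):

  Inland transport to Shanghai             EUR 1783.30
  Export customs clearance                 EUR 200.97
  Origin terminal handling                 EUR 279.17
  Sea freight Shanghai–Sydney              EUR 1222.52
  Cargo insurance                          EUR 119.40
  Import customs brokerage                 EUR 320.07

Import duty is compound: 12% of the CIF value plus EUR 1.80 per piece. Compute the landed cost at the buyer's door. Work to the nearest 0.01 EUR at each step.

Total landed cost: EUR 92765.10

EXW: the seller makes goods available at their premises; the buyer bears all onward costs.
CIF value = EXW price + inland to port + export clearance + origin terminal + freight + insurance = 78140.92 + 1783.30 + 200.97 + 279.17 + 1222.52 + 119.40 = 81746.28
Ad valorem component: 81746.28 × 12% = 9809.55
Specific component: 494 × 1.80 = 889.20
Import duty = 9809.55 + 889.20 = 10698.75
Buyer bears: inland to port 1783.30 + export clearance 200.97 + origin terminal 279.17 + freight 1222.52 + insurance 119.40 + brokerage 320.07 + duty 10698.75 = 14624.18
Landed cost = invoice 78140.92 + 14624.18 = 92765.10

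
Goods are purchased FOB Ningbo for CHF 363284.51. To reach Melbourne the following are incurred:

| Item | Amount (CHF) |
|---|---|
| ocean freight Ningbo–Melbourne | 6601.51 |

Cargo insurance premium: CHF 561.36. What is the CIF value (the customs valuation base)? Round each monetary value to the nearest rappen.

CIF value: CHF 370447.38

CIF = FOB price + freight + insurance
CIF = 363284.51 + 6601.51 + 561.36 = 370447.38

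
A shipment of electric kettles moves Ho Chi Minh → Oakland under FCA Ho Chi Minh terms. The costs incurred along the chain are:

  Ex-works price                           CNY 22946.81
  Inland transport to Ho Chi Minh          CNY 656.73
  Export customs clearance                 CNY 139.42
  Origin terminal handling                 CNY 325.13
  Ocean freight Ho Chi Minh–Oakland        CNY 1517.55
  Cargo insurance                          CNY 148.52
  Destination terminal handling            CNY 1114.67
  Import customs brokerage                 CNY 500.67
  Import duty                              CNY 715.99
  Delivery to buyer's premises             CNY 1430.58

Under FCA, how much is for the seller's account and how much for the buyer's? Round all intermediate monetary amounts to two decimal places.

FCA: the seller delivers export-cleared goods to the carrier; the buyer bears costs from that point.
Seller's account: goods 22946.81 + inland to port 656.73 + export clearance 139.42 = 23742.96
Buyer's account: origin terminal 325.13 + freight 1517.55 + insurance 148.52 + destination terminal 1114.67 + brokerage 500.67 + duty 715.99 + delivery 1430.58 = 5753.11

Seller: CNY 23742.96; buyer: CNY 5753.11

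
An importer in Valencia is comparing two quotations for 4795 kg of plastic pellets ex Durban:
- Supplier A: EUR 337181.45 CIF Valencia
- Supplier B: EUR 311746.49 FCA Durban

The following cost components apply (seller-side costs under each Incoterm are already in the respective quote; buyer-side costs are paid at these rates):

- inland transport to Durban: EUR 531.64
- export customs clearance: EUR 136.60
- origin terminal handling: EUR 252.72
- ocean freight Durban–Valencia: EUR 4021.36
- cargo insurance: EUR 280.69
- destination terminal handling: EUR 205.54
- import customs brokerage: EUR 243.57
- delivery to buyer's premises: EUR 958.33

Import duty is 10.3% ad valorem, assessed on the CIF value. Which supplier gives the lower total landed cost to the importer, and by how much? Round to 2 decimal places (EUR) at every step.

Supplier A (CIF):
The CIF price already equals the CIF value: 337181.45
Import duty = 337181.45 × 10.3% = 34729.69
Buyer bears (A): 205.54 + 243.57 + 958.33 = 1407.44
Landed cost (A) = invoice 337181.45 + 1407.44 + duty 34729.69 = 373318.58
Supplier B (FCA):
CIF value = FCA price + origin terminal + freight + insurance = 311746.49 + 252.72 + 4021.36 + 280.69 = 316301.26
Import duty = 316301.26 × 10.3% = 32579.03
Buyer bears (B): 252.72 + 4021.36 + 280.69 + 205.54 + 243.57 + 958.33 = 5962.21
Landed cost (B) = invoice 311746.49 + 5962.21 + duty 32579.03 = 350287.73
Difference = |373318.58 − 350287.73| = 23030.85

Supplier B is cheaper by EUR 23030.85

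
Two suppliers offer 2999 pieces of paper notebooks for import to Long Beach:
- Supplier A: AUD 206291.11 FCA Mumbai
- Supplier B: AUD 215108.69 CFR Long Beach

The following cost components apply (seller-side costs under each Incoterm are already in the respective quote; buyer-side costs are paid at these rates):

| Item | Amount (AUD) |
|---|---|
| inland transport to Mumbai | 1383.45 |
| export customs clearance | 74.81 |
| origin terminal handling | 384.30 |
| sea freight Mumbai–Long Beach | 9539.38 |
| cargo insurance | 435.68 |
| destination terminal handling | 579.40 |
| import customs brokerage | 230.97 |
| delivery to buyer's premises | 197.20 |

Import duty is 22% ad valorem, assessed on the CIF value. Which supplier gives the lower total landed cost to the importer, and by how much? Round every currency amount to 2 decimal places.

Supplier A (FCA):
CIF value = FCA price + origin terminal + freight + insurance = 206291.11 + 384.30 + 9539.38 + 435.68 = 216650.47
Import duty = 216650.47 × 22% = 47663.10
Buyer bears (A): 384.30 + 9539.38 + 435.68 + 579.40 + 230.97 + 197.20 = 11366.93
Landed cost (A) = invoice 206291.11 + 11366.93 + duty 47663.10 = 265321.14
Supplier B (CFR):
CIF value = CFR price + insurance = 215108.69 + 435.68 = 215544.37
Import duty = 215544.37 × 22% = 47419.76
Buyer bears (B): 435.68 + 579.40 + 230.97 + 197.20 = 1443.25
Landed cost (B) = invoice 215108.69 + 1443.25 + duty 47419.76 = 263971.70
Difference = |265321.14 − 263971.70| = 1349.44

Supplier B is cheaper by AUD 1349.44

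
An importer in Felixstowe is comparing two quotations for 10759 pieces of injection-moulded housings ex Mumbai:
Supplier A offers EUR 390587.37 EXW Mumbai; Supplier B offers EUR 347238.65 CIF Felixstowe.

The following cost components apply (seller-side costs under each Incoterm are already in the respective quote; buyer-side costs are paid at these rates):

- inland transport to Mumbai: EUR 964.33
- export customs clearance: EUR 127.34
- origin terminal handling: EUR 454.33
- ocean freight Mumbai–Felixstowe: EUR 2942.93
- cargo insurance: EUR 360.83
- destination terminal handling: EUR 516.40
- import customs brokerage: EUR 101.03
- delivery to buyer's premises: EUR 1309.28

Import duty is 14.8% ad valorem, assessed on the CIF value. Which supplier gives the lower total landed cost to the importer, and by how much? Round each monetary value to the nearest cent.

Supplier A (EXW):
CIF value = EXW price + inland to port + export clearance + origin terminal + freight + insurance = 390587.37 + 964.33 + 127.34 + 454.33 + 2942.93 + 360.83 = 395437.13
Import duty = 395437.13 × 14.8% = 58524.70
Buyer bears (A): 964.33 + 127.34 + 454.33 + 2942.93 + 360.83 + 516.40 + 101.03 + 1309.28 = 6776.47
Landed cost (A) = invoice 390587.37 + 6776.47 + duty 58524.70 = 455888.54
Supplier B (CIF):
The CIF price already equals the CIF value: 347238.65
Import duty = 347238.65 × 14.8% = 51391.32
Buyer bears (B): 516.40 + 101.03 + 1309.28 = 1926.71
Landed cost (B) = invoice 347238.65 + 1926.71 + duty 51391.32 = 400556.68
Difference = |455888.54 − 400556.68| = 55331.86

Supplier B is cheaper by EUR 55331.86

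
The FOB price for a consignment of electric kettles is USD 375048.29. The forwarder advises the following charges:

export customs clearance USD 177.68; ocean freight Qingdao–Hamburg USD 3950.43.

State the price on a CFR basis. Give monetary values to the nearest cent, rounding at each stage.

Not relevant to the conversion: export clearance — on the seller under both FOB and CFR; already in the FOB price and stays in the CFR price.
From FOB to CFR, the seller additionally bears: freight.
CFR price = 375048.29 + 3950.43 = 378998.72

CFR price: USD 378998.72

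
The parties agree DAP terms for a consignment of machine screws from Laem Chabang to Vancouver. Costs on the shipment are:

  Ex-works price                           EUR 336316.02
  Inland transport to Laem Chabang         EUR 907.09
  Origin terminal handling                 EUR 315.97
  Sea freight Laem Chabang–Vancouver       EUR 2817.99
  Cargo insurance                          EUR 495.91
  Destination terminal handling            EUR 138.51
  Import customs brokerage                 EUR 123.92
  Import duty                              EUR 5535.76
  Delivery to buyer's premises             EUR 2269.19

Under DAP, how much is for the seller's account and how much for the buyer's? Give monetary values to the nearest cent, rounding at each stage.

DAP: the seller bears all costs to the named destination except import duty and clearance.
Seller's account: goods 336316.02 + inland to port 907.09 + origin terminal 315.97 + freight 2817.99 + insurance 495.91 + destination terminal 138.51 + delivery 2269.19 = 343260.68
Buyer's account: brokerage 123.92 + duty 5535.76 = 5659.68

Seller: EUR 343260.68; buyer: EUR 5659.68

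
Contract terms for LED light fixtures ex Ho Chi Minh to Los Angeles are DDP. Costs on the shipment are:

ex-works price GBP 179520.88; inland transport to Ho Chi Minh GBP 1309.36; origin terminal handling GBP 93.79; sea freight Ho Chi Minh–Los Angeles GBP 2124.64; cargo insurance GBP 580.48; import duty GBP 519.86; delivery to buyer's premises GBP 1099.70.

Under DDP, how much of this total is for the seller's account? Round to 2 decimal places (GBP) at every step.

Seller's account: GBP 185248.71

DDP: the seller bears all costs including import duty.
Seller's account: goods 179520.88 + inland to port 1309.36 + origin terminal 93.79 + freight 2124.64 + insurance 580.48 + duty 519.86 + delivery 1099.70 = 185248.71
Buyer's account: 0.00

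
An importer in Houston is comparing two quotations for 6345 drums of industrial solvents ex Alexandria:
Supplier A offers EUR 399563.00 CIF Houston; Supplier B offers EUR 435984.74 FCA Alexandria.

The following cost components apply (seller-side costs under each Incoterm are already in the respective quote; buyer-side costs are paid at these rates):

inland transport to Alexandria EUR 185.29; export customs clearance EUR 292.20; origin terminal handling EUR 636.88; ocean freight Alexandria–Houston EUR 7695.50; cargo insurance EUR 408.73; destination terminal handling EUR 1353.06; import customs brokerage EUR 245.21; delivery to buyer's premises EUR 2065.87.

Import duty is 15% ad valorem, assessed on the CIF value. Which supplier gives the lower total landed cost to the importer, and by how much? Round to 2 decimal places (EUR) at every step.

Supplier A (CIF):
The CIF price already equals the CIF value: 399563.00
Import duty = 399563.00 × 15% = 59934.45
Buyer bears (A): 1353.06 + 245.21 + 2065.87 = 3664.14
Landed cost (A) = invoice 399563.00 + 3664.14 + duty 59934.45 = 463161.59
Supplier B (FCA):
CIF value = FCA price + origin terminal + freight + insurance = 435984.74 + 636.88 + 7695.50 + 408.73 = 444725.85
Import duty = 444725.85 × 15% = 66708.88
Buyer bears (B): 636.88 + 7695.50 + 408.73 + 1353.06 + 245.21 + 2065.87 = 12405.25
Landed cost (B) = invoice 435984.74 + 12405.25 + duty 66708.88 = 515098.87
Difference = |463161.59 − 515098.87| = 51937.28

Supplier A is cheaper by EUR 51937.28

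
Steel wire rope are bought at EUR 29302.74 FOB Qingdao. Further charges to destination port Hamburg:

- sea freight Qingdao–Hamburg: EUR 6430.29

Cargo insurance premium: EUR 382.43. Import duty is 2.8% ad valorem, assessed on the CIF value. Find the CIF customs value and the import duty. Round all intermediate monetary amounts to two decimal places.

CIF value: EUR 36115.46; import duty: EUR 1011.23

CIF = FOB price + freight + insurance
CIF = 29302.74 + 6430.29 + 382.43 = 36115.46
Import duty = 36115.46 × 2.8% = 1011.23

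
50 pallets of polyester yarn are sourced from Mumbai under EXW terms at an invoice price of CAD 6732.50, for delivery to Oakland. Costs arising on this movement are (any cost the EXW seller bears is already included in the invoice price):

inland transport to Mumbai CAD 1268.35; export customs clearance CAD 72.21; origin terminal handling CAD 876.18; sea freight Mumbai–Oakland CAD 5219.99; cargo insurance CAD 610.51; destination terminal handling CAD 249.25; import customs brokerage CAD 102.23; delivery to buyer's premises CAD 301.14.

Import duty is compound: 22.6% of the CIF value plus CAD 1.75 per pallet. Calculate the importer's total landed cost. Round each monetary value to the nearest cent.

Total landed cost: CAD 18860.08

EXW: the seller makes goods available at their premises; the buyer bears all onward costs.
CIF value = EXW price + inland to port + export clearance + origin terminal + freight + insurance = 6732.50 + 1268.35 + 72.21 + 876.18 + 5219.99 + 610.51 = 14779.74
Ad valorem component: 14779.74 × 22.6% = 3340.22
Specific component: 50 × 1.75 = 87.50
Import duty = 3340.22 + 87.50 = 3427.72
Buyer bears: inland to port 1268.35 + export clearance 72.21 + origin terminal 876.18 + freight 5219.99 + insurance 610.51 + destination terminal 249.25 + brokerage 102.23 + delivery 301.14 + duty 3427.72 = 12127.58
Landed cost = invoice 6732.50 + 12127.58 = 18860.08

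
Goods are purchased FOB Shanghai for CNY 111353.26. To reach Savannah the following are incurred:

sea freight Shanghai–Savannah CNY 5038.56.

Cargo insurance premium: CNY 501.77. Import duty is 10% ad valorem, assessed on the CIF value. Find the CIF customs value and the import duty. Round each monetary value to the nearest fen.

CIF = FOB price + freight + insurance
CIF = 111353.26 + 5038.56 + 501.77 = 116893.59
Import duty = 116893.59 × 10% = 11689.36

CIF value: CNY 116893.59; import duty: CNY 11689.36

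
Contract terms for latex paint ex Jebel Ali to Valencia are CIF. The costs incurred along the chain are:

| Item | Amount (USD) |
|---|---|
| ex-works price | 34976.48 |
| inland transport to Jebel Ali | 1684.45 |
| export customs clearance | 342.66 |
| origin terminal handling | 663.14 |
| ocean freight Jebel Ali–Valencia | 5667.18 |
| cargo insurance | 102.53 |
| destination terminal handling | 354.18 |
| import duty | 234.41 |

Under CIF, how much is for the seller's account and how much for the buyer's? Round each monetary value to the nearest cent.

CIF: the seller pays costs through ocean freight and marine insurance to the destination port.
Seller's account: goods 34976.48 + inland to port 1684.45 + export clearance 342.66 + origin terminal 663.14 + freight 5667.18 + insurance 102.53 = 43436.44
Buyer's account: destination terminal 354.18 + duty 234.41 = 588.59

Seller: USD 43436.44; buyer: USD 588.59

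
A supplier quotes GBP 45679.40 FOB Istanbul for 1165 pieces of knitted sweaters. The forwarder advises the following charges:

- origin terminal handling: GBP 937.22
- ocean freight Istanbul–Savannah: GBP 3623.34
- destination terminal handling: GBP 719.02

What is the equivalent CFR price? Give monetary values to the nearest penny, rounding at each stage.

CFR price: GBP 49302.74

Not relevant to the conversion: origin terminal — on the seller under both FOB and CFR; already in the FOB price and stays in the CFR price. destination terminal — on the buyer under both terms; not part of either seller's price.
From FOB to CFR, the seller additionally bears: freight.
CFR price = 45679.40 + 3623.34 = 49302.74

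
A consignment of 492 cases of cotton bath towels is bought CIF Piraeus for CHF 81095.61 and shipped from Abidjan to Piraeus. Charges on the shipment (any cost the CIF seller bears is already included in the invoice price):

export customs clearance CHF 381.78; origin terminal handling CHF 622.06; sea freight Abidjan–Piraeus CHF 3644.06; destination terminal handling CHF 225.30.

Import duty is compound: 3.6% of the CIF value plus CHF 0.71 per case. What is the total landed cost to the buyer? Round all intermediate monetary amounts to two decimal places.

CIF: the seller pays costs through ocean freight and marine insurance to the destination port.
Already in the invoice (seller's account under CIF): export clearance, origin terminal, freight — exclude.
The CIF price already equals the CIF value: 81095.61
Ad valorem component: 81095.61 × 3.6% = 2919.44
Specific component: 492 × 0.71 = 349.32
Import duty = 2919.44 + 349.32 = 3268.76
Buyer bears: destination terminal 225.30 + duty 3268.76 = 3494.06
Landed cost = invoice 81095.61 + 3494.06 = 84589.67

Total landed cost: CHF 84589.67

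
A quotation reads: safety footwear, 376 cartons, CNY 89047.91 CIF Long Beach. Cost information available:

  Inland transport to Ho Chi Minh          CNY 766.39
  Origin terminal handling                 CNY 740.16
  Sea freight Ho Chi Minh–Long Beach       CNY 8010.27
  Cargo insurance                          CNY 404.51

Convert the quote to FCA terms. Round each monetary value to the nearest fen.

FCA price: CNY 79892.97

Not relevant to the conversion: inland to port — on the seller under both CIF and FCA; already in the CIF price and stays in the FCA price.
From CIF to FCA, the seller no longer bears: origin terminal, freight, insurance.
FCA price = 89047.91 − 740.16 − 8010.27 − 404.51 = 79892.97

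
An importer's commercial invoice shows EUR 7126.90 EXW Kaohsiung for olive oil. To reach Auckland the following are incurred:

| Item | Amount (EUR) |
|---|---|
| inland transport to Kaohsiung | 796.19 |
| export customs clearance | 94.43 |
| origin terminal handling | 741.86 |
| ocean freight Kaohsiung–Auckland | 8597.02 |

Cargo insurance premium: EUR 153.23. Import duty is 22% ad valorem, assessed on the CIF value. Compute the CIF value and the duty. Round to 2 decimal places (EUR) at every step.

CIF value: EUR 17509.63; import duty: EUR 3852.12

CIF = EXW price + pre-shipment costs + freight + insurance
CIF = 7126.90 + 796.19 + 94.43 + 741.86 + 8597.02 + 153.23 = 17509.63
Import duty = 17509.63 × 22% = 3852.12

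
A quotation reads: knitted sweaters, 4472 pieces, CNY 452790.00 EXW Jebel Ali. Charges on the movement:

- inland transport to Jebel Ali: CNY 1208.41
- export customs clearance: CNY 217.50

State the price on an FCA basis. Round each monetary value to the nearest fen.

FCA price: CNY 454215.91

From EXW to FCA, the seller additionally bears: inland to port, export clearance.
FCA price = 452790.00 + 1208.41 + 217.50 = 454215.91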